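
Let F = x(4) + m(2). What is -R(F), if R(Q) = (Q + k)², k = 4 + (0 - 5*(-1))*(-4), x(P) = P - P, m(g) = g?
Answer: -196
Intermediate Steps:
x(P) = 0
k = -16 (k = 4 + (0 + 5)*(-4) = 4 + 5*(-4) = 4 - 20 = -16)
F = 2 (F = 0 + 2 = 2)
R(Q) = (-16 + Q)² (R(Q) = (Q - 16)² = (-16 + Q)²)
-R(F) = -(-16 + 2)² = -1*(-14)² = -1*196 = -196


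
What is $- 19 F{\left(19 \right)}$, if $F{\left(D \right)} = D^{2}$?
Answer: $-6859$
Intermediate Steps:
$- 19 F{\left(19 \right)} = - 19 \cdot 19^{2} = \left(-19\right) 361 = -6859$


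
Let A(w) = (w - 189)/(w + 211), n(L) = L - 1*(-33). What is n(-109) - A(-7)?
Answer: -3827/51 ≈ -75.039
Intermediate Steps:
n(L) = 33 + L (n(L) = L + 33 = 33 + L)
A(w) = (-189 + w)/(211 + w)
n(-109) - A(-7) = (33 - 109) - (-189 - 7)/(211 - 7) = -76 - (-196)/204 = -76 - 1*(-49/51) = -76 + 49/51 = -3827/51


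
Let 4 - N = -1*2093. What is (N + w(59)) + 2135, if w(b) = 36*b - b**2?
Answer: 2875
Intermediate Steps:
w(b) = -b**2 + 36*b
N = 2097 (N = 4 - (-1)*2093 = 4 - 1*(-2093) = 4 + 2093 = 2097)
(N + w(59)) + 2135 = (2097 + 59*(36 - 1*59)) + 2135 = (2097 + 59*(36 - 59)) + 2135 = (2097 + 59*(-23)) + 2135 = (2097 - 1357) + 2135 = 740 + 2135 = 2875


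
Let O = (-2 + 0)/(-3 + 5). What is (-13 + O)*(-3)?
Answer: 42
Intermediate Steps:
O = -1 (O = -2/2 = -2*1/2 = -1)
(-13 + O)*(-3) = (-13 - 1)*(-3) = -14*(-3) = 42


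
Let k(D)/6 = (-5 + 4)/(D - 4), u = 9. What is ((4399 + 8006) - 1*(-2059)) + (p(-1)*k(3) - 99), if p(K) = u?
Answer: 14419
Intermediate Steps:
p(K) = 9
k(D) = -6/(-4 + D) (k(D) = 6*((-5 + 4)/(D - 4)) = 6*(-1/(-4 + D)) = -6/(-4 + D))
((4399 + 8006) - 1*(-2059)) + (p(-1)*k(3) - 99) = ((4399 + 8006) - 1*(-2059)) + (9*(-6/(-4 + 3)) - 99) = (12405 + 2059) + (9*(-6/(-1)) - 99) = 14464 + (9*(-6*(-1)) - 99) = 14464 + (9*6 - 99) = 14464 + (54 - 99) = 14464 - 45 = 14419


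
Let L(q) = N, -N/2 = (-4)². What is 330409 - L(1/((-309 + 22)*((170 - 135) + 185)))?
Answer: 330441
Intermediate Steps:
N = -32 (N = -2*(-4)² = -2*16 = -32)
L(q) = -32
330409 - L(1/((-309 + 22)*((170 - 135) + 185))) = 330409 - 1*(-32) = 330409 + 32 = 330441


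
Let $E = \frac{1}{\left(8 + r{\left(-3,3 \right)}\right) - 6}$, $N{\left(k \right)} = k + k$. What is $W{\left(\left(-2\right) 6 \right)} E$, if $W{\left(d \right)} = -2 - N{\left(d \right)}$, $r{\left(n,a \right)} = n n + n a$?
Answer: $11$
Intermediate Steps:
$N{\left(k \right)} = 2 k$
$r{\left(n,a \right)} = n^{2} + a n$
$E = \frac{1}{2}$ ($E = \frac{1}{\left(8 - 3 \left(3 - 3\right)\right) - 6} = \frac{1}{\left(8 - 0\right) - 6} = \frac{1}{\left(8 + 0\right) - 6} = \frac{1}{8 - 6} = \frac{1}{2} \approx 0.5$)
$W{\left(d \right)} = -2 - 2 d$
$W{\left(\left(-2\right) 6 \right)} E = \left(-2 - 2 \left(\left(-2\right) 6\right)\right) \frac{1}{2} = \left(-2 - -24\right) \frac{1}{2} = \left(-2 + 24\right) \frac{1}{2} = 22 \cdot \frac{1}{2} = 11$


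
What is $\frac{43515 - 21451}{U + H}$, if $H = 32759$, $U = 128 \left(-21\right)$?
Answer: $\frac{22064}{30071} \approx 0.73373$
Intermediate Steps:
$U = -2688$
$\frac{43515 - 21451}{U + H} = \frac{43515 - 21451}{-2688 + 32759} = \frac{22064}{30071}$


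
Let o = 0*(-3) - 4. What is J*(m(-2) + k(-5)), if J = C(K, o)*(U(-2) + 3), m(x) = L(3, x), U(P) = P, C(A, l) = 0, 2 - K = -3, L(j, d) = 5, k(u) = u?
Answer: 0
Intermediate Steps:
o = -4 (o = 0 - 4 = -4)
K = 5 (K = 2 - 1*(-3) = 2 + 3 = 5)
m(x) = 5
J = 0 (J = 0*(-2 + 3) = 0*1 = 0)
J*(m(-2) + k(-5)) = 0*(5 - 5) = 0*0 = 0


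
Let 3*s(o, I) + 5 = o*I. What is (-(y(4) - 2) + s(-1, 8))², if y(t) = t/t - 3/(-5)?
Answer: 3481/225 ≈ 15.471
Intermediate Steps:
y(t) = 8/5 (y(t) = 1 - 3*(-⅕) = 1 + ⅗ = 8/5)
s(o, I) = -5/3 + I*o/3 (s(o, I) = -5/3 + (o*I)/3 = -5/3 + (I*o)/3 = -5/3 + I*o/3)
(-(y(4) - 2) + s(-1, 8))² = (-(8/5 - 2) + (-5/3 + (⅓)*8*(-1)))² = (-1*(-⅖) + (-5/3 - 8/3))² = (⅖ - 13/3)² = (-59/15)² = 3481/225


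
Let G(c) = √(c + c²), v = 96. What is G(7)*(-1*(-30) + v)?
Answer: 252*√14 ≈ 942.90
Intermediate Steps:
G(7)*(-1*(-30) + v) = √(7*(1 + 7))*(-1*(-30) + 96) = √(7*8)*(30 + 96) = √56*126 = (2*√14)*126 = 252*√14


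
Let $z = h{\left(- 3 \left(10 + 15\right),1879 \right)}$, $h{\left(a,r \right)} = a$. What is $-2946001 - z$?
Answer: $-2945926$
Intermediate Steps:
$z = -75$ ($z = - 3 \left(10 + 15\right) = \left(-3\right) 25 = -75$)
$-2946001 - z = -2946001 - -75 = -2946001 + 75 = -2945926$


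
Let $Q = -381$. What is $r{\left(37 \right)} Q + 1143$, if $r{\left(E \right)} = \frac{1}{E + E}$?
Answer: $\frac{84201}{74} \approx 1137.9$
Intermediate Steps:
$r{\left(E \right)} = \frac{1}{2 E}$
$r{\left(37 \right)} Q + 1143 = \frac{1}{2 \cdot 37} \left(-381\right) + 1143 = \frac{1}{2} \cdot \frac{1}{37} \left(-381\right) + 1143 = \frac{1}{74} \left(-381\right) + 1143 = - \frac{381}{74} + 1143 = \frac{84201}{74}$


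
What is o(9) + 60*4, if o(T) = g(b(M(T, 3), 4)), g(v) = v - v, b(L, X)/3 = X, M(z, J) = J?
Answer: 240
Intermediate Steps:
b(L, X) = 3*X
g(v) = 0
o(T) = 0
o(9) + 60*4 = 0 + 60*4 = 0 + 240 = 240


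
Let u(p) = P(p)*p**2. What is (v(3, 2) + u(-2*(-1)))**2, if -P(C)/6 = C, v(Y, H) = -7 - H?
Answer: 3249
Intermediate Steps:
P(C) = -6*C
u(p) = -6*p**3 (u(p) = (-6*p)*p**2 = -6*p**3)
(v(3, 2) + u(-2*(-1)))**2 = ((-7 - 1*2) - 6*(-2*(-1))**3)**2 = ((-7 - 2) - 6*2**3)**2 = (-9 - 6*8)**2 = (-9 - 48)**2 = (-57)**2 = 3249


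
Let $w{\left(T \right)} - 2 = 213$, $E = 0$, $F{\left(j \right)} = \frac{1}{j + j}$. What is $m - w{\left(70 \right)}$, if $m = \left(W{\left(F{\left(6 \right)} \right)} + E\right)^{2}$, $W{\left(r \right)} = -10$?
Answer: $-115$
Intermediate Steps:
$F{\left(j \right)} = \frac{1}{2 j}$
$w{\left(T \right)} = 215$ ($w{\left(T \right)} = 2 + 213 = 215$)
$m = 100$ ($m = \left(-10 + 0\right)^{2} = \left(-10\right)^{2} = 100$)
$m - w{\left(70 \right)} = 100 - 215 = -115$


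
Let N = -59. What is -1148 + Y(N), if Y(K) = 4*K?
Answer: -1384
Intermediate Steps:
-1148 + Y(N) = -1148 + 4*(-59) = -1148 - 236 = -1384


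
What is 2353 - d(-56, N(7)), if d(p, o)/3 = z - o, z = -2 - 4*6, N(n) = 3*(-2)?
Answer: 2413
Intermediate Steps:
N(n) = -6
z = -26 (z = -2 - 24 = -26)
d(p, o) = -78 - 3*o (d(p, o) = 3*(-26 - o) = -78 - 3*o)
2353 - d(-56, N(7)) = 2353 - (-78 - 3*(-6)) = 2353 - (-78 + 18) = 2353 - 1*(-60) = 2353 + 60 = 2413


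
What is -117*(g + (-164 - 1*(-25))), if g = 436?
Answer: -34749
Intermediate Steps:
-117*(g + (-164 - 1*(-25))) = -117*(436 + (-164 - 1*(-25))) = -117*(436 + (-164 + 25)) = -117*(436 - 139) = -117*297 = -34749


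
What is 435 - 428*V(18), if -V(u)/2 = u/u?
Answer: 1291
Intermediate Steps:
V(u) = -2 (V(u) = -2*u/u = -2*1 = -2)
435 - 428*V(18) = 435 - 428*(-2) = 435 + 856 = 1291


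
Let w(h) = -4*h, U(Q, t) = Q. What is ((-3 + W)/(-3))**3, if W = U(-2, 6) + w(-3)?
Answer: -343/27 ≈ -12.704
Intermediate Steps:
W = 10 (W = -2 - 4*(-3) = -2 + 12 = 10)
((-3 + W)/(-3))**3 = ((-3 + 10)/(-3))**3 = (7*(-1/3))**3 = (-7/3)**3 = -343/27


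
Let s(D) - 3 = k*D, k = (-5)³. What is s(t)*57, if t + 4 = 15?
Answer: -78204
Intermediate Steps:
t = 11 (t = -4 + 15 = 11)
k = -125
s(D) = 3 - 125*D
s(t)*57 = (3 - 125*11)*57 = (3 - 1375)*57 = -1372*57 = -78204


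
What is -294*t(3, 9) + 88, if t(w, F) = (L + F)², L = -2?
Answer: -14318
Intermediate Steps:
t(w, F) = (-2 + F)²
-294*t(3, 9) + 88 = -294*(-2 + 9)² + 88 = -294*7² + 88 = -294*49 + 88 = -14406 + 88 = -14318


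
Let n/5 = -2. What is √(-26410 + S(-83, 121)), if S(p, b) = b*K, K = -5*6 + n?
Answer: 125*I*√2 ≈ 176.78*I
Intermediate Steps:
n = -10 (n = 5*(-2) = -10)
K = -40 (K = -5*6 - 10 = -30 - 10 = -40)
S(p, b) = -40*b (S(p, b) = b*(-40) = -40*b)
√(-26410 + S(-83, 121)) = √(-26410 - 40*121) = √(-26410 - 4840) = √(-31250) = 125*I*√2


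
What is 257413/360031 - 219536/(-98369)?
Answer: 104361225013/35415889439 ≈ 2.9467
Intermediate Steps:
257413/360031 - 219536/(-98369) = 257413*(1/360031) - 219536*(-1/98369) = 257413/360031 + 219536/98369 = 104361225013/35415889439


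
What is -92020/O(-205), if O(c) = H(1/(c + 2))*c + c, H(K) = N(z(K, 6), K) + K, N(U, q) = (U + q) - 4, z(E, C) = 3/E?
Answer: -1868006/2546879 ≈ -0.73345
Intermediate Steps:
N(U, q) = -4 + U + q
H(K) = -4 + 2*K + 3/K (H(K) = (-4 + 3/K + K) + K = (-4 + K + 3/K) + K = -4 + 2*K + 3/K)
O(c) = c + c*(2 + 2/(2 + c) + 3*c) (O(c) = (-4 + 2/(c + 2) + 3/(1/(c + 2)))*c + c = (-4 + 2/(2 + c) + 3/(1/(2 + c)))*c + c = (-4 + 2/(2 + c) + 3*(2 + c))*c + c = (-4 + 2/(2 + c) + (6 + 3*c))*c + c = (2 + 2/(2 + c) + 3*c)*c + c = c*(2 + 2/(2 + c) + 3*c) + c = c + c*(2 + 2/(2 + c) + 3*c))
-92020/O(-205) = -92020*(-(2 - 205)/(205*(8 + 3*(-205)**2 + 9*(-205)))) = -92020*203/(205*(8 + 3*42025 - 1845)) = -92020*203/(205*(8 + 126075 - 1845)) = -92020/((-205*(-1/203)*124238)) = -92020/25468790/203 = -92020*203/25468790 = -1868006/2546879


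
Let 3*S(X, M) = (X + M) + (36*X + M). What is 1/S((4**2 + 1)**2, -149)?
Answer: 1/3465 ≈ 0.00028860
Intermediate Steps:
S(X, M) = 2*M/3 + 37*X/3 (S(X, M) = ((X + M) + (36*X + M))/3 = ((M + X) + (M + 36*X))/3 = (2*M + 37*X)/3 = 2*M/3 + 37*X/3)
1/S((4**2 + 1)**2, -149) = 1/((2/3)*(-149) + 37*(4**2 + 1)**2/3) = 1/(-298/3 + 37*(16 + 1)**2/3) = 1/(-298/3 + (37/3)*17**2) = 1/(-298/3 + (37/3)*289) = 1/(-298/3 + 10693/3) = 1/3465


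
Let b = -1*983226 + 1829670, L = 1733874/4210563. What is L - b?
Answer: -1188001351366/1403521 ≈ -8.4644e+5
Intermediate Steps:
L = 577958/1403521 (L = 1733874*(1/4210563) = 577958/1403521 ≈ 0.41179)
b = 846444 (b = -983226 + 1829670 = 846444)
L - b = 577958/1403521 - 1*846444 = 577958/1403521 - 846444 = -1188001351366/1403521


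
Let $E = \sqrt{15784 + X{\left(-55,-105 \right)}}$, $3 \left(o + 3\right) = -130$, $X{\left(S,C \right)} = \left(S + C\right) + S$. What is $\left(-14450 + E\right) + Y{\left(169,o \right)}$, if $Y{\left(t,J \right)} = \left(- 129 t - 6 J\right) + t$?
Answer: $-35804 + \sqrt{15569} \approx -35679.0$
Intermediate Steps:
$X{\left(S,C \right)} = C + 2 S$ ($X{\left(S,C \right)} = \left(C + S\right) + S = C + 2 S$)
$o = - \frac{139}{3}$ ($o = -3 + \frac{1}{3} \left(-130\right) = -3 - \frac{130}{3} = - \frac{139}{3} \approx -46.333$)
$E = \sqrt{15569}$ ($E = \sqrt{15784 + \left(-105 + 2 \left(-55\right)\right)} = \sqrt{15784 - 215} = \sqrt{15569} \approx 124.78$)
$Y{\left(t,J \right)} = - 128 t - 6 J$
$\left(-14450 + E\right) + Y{\left(169,o \right)} = \left(-14450 + \sqrt{15569}\right) - 21354 = -35804 + \sqrt{15569}$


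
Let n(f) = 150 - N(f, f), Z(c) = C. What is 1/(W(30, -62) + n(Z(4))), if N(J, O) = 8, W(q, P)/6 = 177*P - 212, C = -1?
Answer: -1/66974 ≈ -1.4931e-5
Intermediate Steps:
W(q, P) = -1272 + 1062*P (W(q, P) = 6*(177*P - 212) = 6*(-212 + 177*P) = -1272 + 1062*P)
Z(c) = -1
n(f) = 142 (n(f) = 150 - 1*8 = 150 - 8 = 142)
1/(W(30, -62) + n(Z(4))) = 1/((-1272 + 1062*(-62)) + 142) = 1/((-1272 - 65844) + 142) = 1/(-67116 + 142) = 1/(-66974) = -1/66974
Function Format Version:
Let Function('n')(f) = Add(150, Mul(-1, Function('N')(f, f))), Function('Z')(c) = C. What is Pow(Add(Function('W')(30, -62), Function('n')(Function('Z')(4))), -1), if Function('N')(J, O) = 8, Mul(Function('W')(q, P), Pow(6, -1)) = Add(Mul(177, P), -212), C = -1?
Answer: Rational(-1, 66974) ≈ -1.4931e-5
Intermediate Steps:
Function('W')(q, P) = Add(-1272, Mul(1062, P)) (Function('W')(q, P) = Mul(6, Add(Mul(177, P), -212)) = Mul(6, Add(-212, Mul(177, P))) = Add(-1272, Mul(1062, P)))
Function('Z')(c) = -1
Function('n')(f) = 142 (Function('n')(f) = Add(150, Mul(-1, 8)) = Add(150, -8) = 142)
Pow(Add(Function('W')(30, -62), Function('n')(Function('Z')(4))), -1) = Pow(Add(Add(-1272, Mul(1062, -62)), 142), -1) = Pow(Add(Add(-1272, -65844), 142), -1) = Pow(Add(-67116, 142), -1) = Pow(-66974, -1) = Rational(-1, 66974)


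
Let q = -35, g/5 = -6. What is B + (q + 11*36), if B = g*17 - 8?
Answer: -157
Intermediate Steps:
g = -30 (g = 5*(-6) = -30)
B = -518 (B = -30*17 - 8 = -510 - 8 = -518)
B + (q + 11*36) = -518 + (-35 + 11*36) = -518 + (-35 + 396) = -518 + 361 = -157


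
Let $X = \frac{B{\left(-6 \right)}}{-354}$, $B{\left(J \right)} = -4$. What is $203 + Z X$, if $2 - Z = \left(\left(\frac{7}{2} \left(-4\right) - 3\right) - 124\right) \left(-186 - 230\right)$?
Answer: $- \frac{81377}{177} \approx -459.76$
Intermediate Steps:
$Z = -58654$ ($Z = 2 - \left(\left(\frac{7}{2} \left(-4\right) - 3\right) - 124\right) \left(-186 - 230\right) = 2 - \left(\left(7 \cdot \frac{1}{2} \left(-4\right) - 3\right) - 124\right) \left(-416\right) = 2 - \left(\left(\frac{7}{2} \left(-4\right) - 3\right) - 124\right) \left(-416\right) = 2 - \left(\left(-14 - 3\right) - 124\right) \left(-416\right) = 2 - \left(-17 - 124\right) \left(-416\right) = 2 - \left(-141\right) \left(-416\right) = 2 - 58656 = -58654$)
$X = \frac{2}{177}$ ($X = - \frac{4}{-354} = \left(-4\right) \left(- \frac{1}{354}\right) = \frac{2}{177} \approx 0.011299$)
$203 + Z X = 203 - \frac{117308}{177} = - \frac{81377}{177}$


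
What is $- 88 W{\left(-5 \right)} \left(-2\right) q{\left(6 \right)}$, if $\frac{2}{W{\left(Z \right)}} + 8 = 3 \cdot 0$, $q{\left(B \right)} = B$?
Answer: $-264$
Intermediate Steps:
$W{\left(Z \right)} = - \frac{1}{4}$ ($W{\left(Z \right)} = \frac{2}{-8 + 3 \cdot 0} = \frac{2}{-8 + 0} = \frac{2}{-8} = 2 \left(- \frac{1}{8}\right) = - \frac{1}{4}$)
$- 88 W{\left(-5 \right)} \left(-2\right) q{\left(6 \right)} = - 88 \left(- \frac{1}{4}\right) \left(-2\right) 6 = - 88 \cdot \frac{1}{2} \cdot 6 = \left(-88\right) 3 = -264$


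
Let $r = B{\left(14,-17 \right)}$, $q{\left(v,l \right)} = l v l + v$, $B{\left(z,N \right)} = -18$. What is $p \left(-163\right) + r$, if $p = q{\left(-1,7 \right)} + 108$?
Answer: $-9472$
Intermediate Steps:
$q{\left(v,l \right)} = v + v l^{2}$ ($q{\left(v,l \right)} = v l^{2} + v = v + v l^{2}$)
$r = -18$
$p = 58$ ($p = - (1 + 7^{2}) + 108 = - (1 + 49) + 108 = \left(-1\right) 50 + 108 = -50 + 108 = 58$)
$p \left(-163\right) + r = 58 \left(-163\right) - 18 = -9454 - 18 = -9472$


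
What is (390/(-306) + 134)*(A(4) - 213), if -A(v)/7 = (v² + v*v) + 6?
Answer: -3242351/51 ≈ -63576.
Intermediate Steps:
A(v) = -42 - 14*v² (A(v) = -7*((v² + v*v) + 6) = -7*((v² + v²) + 6) = -7*(2*v² + 6) = -7*(6 + 2*v²) = -42 - 14*v²)
(390/(-306) + 134)*(A(4) - 213) = (390/(-306) + 134)*((-42 - 14*4²) - 213) = (390*(-1/306) + 134)*((-42 - 14*16) - 213) = (-65/51 + 134)*((-42 - 224) - 213) = 6769*(-266 - 213)/51 = (6769/51)*(-479) = -3242351/51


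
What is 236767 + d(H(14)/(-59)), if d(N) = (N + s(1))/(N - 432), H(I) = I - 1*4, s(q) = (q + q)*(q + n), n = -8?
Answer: 14442789/61 ≈ 2.3677e+5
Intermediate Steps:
s(q) = 2*q*(-8 + q) (s(q) = (q + q)*(q - 8) = (2*q)*(-8 + q) = 2*q*(-8 + q))
H(I) = -4 + I (H(I) = I - 4 = -4 + I)
d(N) = (-14 + N)/(-432 + N) (d(N) = (N + 2*1*(-8 + 1))/(N - 432) = (N + 2*1*(-7))/(-432 + N) = (N - 14)/(-432 + N) = (-14 + N)/(-432 + N))
236767 + d(H(14)/(-59)) = 236767 + (-14 + (-4 + 14)/(-59))/(-432 + (-4 + 14)/(-59)) = 236767 + (-14 + 10*(-1/59))/(-432 + 10*(-1/59)) = 236767 + (-14 - 10/59)/(-432 - 10/59) = 236767 - 836/59/(-25498/59) = 236767 - 59/25498*(-836/59) = 236767 + 2/61 = 14442789/61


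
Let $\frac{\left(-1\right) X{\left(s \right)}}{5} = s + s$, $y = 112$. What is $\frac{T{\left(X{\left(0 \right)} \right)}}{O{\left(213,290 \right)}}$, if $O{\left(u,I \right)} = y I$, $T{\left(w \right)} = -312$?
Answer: $- \frac{39}{4060} \approx -0.0096059$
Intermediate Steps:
$X{\left(s \right)} = - 10 s$ ($X{\left(s \right)} = - 5 \left(s + s\right) = - 5 \cdot 2 s = - 10 s$)
$O{\left(u,I \right)} = 112 I$
$\frac{T{\left(X{\left(0 \right)} \right)}}{O{\left(213,290 \right)}} = - \frac{312}{112 \cdot 290} = - \frac{312}{32480} = \left(-312\right) \frac{1}{32480} = - \frac{39}{4060}$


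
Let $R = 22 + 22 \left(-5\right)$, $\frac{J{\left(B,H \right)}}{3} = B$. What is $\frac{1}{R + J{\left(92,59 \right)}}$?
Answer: $\frac{1}{188} \approx 0.0053191$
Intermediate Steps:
$J{\left(B,H \right)} = 3 B$
$R = -88$ ($R = 22 - 110 = -88$)
$\frac{1}{R + J{\left(92,59 \right)}} = \frac{1}{-88 + 3 \cdot 92} = \frac{1}{-88 + 276} = \frac{1}{188}$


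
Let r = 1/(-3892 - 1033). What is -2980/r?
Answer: 14676500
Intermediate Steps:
r = -1/4925 (r = 1/(-4925) = -1/4925 ≈ -0.00020305)
-2980/r = -2980/(-1/4925) = -2980*(-4925) = 14676500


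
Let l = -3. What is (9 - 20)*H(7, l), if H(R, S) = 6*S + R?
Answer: 121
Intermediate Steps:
H(R, S) = R + 6*S
(9 - 20)*H(7, l) = (9 - 20)*(7 + 6*(-3)) = -11*(7 - 18) = -11*(-11) = 121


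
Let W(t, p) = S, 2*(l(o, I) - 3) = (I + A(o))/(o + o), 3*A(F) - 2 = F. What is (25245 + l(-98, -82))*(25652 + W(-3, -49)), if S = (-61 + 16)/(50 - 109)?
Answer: 7489868810145/11564 ≈ 6.4769e+8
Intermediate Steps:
A(F) = ⅔ + F/3
l(o, I) = 3 + (⅔ + I + o/3)/(4*o) (l(o, I) = 3 + ((I + (⅔ + o/3))/(o + o))/2 = 3 + ((⅔ + I + o/3)/((2*o)))/2 = 3 + ((⅔ + I + o/3)*(1/(2*o)))/2 = 3 + ((⅔ + I + o/3)/(2*o))/2 = 3 + (⅔ + I + o/3)/(4*o))
S = 45/59 (S = -45/(-59) = -45*(-1/59) = 45/59 ≈ 0.76271)
W(t, p) = 45/59
(25245 + l(-98, -82))*(25652 + W(-3, -49)) = (25245 + (1/12)*(2 + 3*(-82) + 37*(-98))/(-98))*(25652 + 45/59) = (25245 + (1/12)*(-1/98)*(2 - 246 - 3626))*(1513513/59) = (25245 + (1/12)*(-1/98)*(-3870))*(1513513/59) = (25245 + 645/196)*(1513513/59) = (4948665/196)*(1513513/59) = 7489868810145/11564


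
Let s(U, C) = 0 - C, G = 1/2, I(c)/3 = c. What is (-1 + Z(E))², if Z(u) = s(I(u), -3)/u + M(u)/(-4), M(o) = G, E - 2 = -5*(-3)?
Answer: 16641/18496 ≈ 0.89971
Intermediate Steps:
I(c) = 3*c
G = ½ ≈ 0.50000
E = 17 (E = 2 - 5*(-3) = 2 + 15 = 17)
M(o) = ½
s(U, C) = -C
Z(u) = -⅛ + 3/u (Z(u) = (-1*(-3))/u + (½)/(-4) = 3/u + (½)*(-¼) = 3/u - ⅛ = -⅛ + 3/u)
(-1 + Z(E))² = (-1 + (⅛)*(24 - 1*17)/17)² = (-1 + (⅛)*(1/17)*(24 - 17))² = (-1 + (⅛)*(1/17)*7)² = (-1 + 7/136)² = (-129/136)² = 16641/18496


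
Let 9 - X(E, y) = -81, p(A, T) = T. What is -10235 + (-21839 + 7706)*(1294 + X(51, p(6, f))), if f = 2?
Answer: -19570307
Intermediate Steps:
X(E, y) = 90 (X(E, y) = 9 - 1*(-81) = 9 + 81 = 90)
-10235 + (-21839 + 7706)*(1294 + X(51, p(6, f))) = -10235 + (-21839 + 7706)*(1294 + 90) = -10235 - 14133*1384 = -10235 - 19560072 = -19570307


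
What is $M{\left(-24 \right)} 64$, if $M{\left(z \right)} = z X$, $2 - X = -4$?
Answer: $-9216$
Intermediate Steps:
$X = 6$ ($X = 2 - -4 = 2 + 4 = 6$)
$M{\left(z \right)} = 6 z$ ($M{\left(z \right)} = z 6 = 6 z$)
$M{\left(-24 \right)} 64 = 6 \left(-24\right) 64 = \left(-144\right) 64 = -9216$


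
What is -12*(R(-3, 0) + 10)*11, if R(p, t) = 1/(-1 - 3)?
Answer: -1287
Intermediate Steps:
R(p, t) = -1/4 (R(p, t) = 1/(-4) = -1/4)
-12*(R(-3, 0) + 10)*11 = -12*(-1/4 + 10)*11 = -12*39/4*11 = -117*11 = -1287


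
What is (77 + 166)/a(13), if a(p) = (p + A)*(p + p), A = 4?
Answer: 243/442 ≈ 0.54977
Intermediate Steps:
a(p) = 2*p*(4 + p) (a(p) = (p + 4)*(p + p) = (4 + p)*(2*p) = 2*p*(4 + p))
(77 + 166)/a(13) = (77 + 166)/((2*13*(4 + 13))) = 243/(2*13*17) = 243/442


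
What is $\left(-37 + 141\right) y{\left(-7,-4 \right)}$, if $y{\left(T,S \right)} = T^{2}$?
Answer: $5096$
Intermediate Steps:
$\left(-37 + 141\right) y{\left(-7,-4 \right)} = \left(-37 + 141\right) \left(-7\right)^{2} = 104 \cdot 49 = 5096$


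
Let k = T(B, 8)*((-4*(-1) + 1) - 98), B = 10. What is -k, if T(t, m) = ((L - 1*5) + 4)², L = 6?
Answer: 2325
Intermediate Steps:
T(t, m) = 25 (T(t, m) = ((6 - 1*5) + 4)² = ((6 - 5) + 4)² = (1 + 4)² = 5² = 25)
k = -2325 (k = 25*((-4*(-1) + 1) - 98) = 25*((4 + 1) - 98) = 25*(5 - 98) = 25*(-93) = -2325)
-k = -1*(-2325) = 2325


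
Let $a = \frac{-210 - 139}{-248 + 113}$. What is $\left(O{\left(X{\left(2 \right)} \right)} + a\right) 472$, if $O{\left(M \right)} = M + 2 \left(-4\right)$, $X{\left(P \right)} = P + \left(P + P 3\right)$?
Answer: $\frac{292168}{135} \approx 2164.2$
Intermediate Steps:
$X{\left(P \right)} = 5 P$ ($X{\left(P \right)} = P + \left(P + 3 P\right) = P + 4 P = 5 P$)
$a = \frac{349}{135}$ ($a = - \frac{349}{-135} = \left(-349\right) \left(- \frac{1}{135}\right) = \frac{349}{135} \approx 2.5852$)
$O{\left(M \right)} = -8 + M$ ($O{\left(M \right)} = M - 8 = -8 + M$)
$\left(O{\left(X{\left(2 \right)} \right)} + a\right) 472 = \left(\left(-8 + 5 \cdot 2\right) + \frac{349}{135}\right) 472 = \left(\left(-8 + 10\right) + \frac{349}{135}\right) 472 = \left(2 + \frac{349}{135}\right) 472 = \frac{619}{135} \cdot 472 = \frac{292168}{135}$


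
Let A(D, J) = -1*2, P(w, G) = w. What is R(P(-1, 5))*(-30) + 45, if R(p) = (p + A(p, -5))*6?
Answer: 585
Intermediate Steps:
A(D, J) = -2
R(p) = -12 + 6*p (R(p) = (p - 2)*6 = (-2 + p)*6 = -12 + 6*p)
R(P(-1, 5))*(-30) + 45 = (-12 + 6*(-1))*(-30) + 45 = (-12 - 6)*(-30) + 45 = -18*(-30) + 45 = 540 + 45 = 585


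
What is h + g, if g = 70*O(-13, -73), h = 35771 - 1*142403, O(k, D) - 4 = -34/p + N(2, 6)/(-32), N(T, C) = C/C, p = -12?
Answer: -5095481/48 ≈ -1.0616e+5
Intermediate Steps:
N(T, C) = 1
O(k, D) = 653/96 (O(k, D) = 4 + (-34/(-12) + 1/(-32)) = 4 + (-34*(-1/12) + 1*(-1/32)) = 4 + (17/6 - 1/32) = 4 + 269/96 = 653/96)
h = -106632 (h = 35771 - 142403 = -106632)
g = 22855/48 (g = 70*(653/96) = 22855/48 ≈ 476.15)
h + g = -106632 + 22855/48 = -5095481/48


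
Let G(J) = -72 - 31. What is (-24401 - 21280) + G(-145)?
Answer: -45784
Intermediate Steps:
G(J) = -103
(-24401 - 21280) + G(-145) = (-24401 - 21280) - 103 = -45681 - 103 = -45784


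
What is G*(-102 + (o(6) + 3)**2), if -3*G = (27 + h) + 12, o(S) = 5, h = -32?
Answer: 266/3 ≈ 88.667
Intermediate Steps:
G = -7/3 (G = -((27 - 32) + 12)/3 = -(-5 + 12)/3 = -1/3*7 = -7/3 ≈ -2.3333)
G*(-102 + (o(6) + 3)**2) = -7*(-102 + (5 + 3)**2)/3 = -7*(-102 + 8**2)/3 = -7*(-102 + 64)/3 = -7/3*(-38) = 266/3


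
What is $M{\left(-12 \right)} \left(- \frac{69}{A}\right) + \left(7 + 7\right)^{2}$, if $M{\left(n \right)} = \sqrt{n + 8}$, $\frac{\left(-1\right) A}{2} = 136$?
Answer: $196 + \frac{69 i}{136} \approx 196.0 + 0.50735 i$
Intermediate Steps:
$A = -272$ ($A = \left(-2\right) 136 = -272$)
$M{\left(n \right)} = \sqrt{8 + n}$
$M{\left(-12 \right)} \left(- \frac{69}{A}\right) + \left(7 + 7\right)^{2} = \sqrt{8 - 12} \left(- \frac{69}{-272}\right) + \left(7 + 7\right)^{2} = \sqrt{-4} \left(\left(-69\right) \left(- \frac{1}{272}\right)\right) + 14^{2} = 2 i \frac{69}{272} + 196 = \frac{69 i}{136} + 196 = 196 + \frac{69 i}{136}$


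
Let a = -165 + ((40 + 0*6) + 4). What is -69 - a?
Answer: 52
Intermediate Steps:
a = -121 (a = -165 + ((40 + 0) + 4) = -165 + (40 + 4) = -165 + 44 = -121)
-69 - a = -69 - 1*(-121) = -69 + 121 = 52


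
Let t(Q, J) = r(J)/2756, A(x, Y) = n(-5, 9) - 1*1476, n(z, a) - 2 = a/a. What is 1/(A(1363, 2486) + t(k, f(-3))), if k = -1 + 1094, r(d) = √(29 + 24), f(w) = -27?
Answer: -211098576/310948202447 - 52*√53/310948202447 ≈ -0.00067889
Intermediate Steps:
n(z, a) = 3 (n(z, a) = 2 + a/a = 2 + 1 = 3)
A(x, Y) = -1473 (A(x, Y) = 3 - 1*1476 = 3 - 1476 = -1473)
r(d) = √53
k = 1093
t(Q, J) = √53/2756
1/(A(1363, 2486) + t(k, f(-3))) = 1/(-1473 + √53/2756)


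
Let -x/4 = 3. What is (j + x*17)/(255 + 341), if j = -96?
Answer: -75/149 ≈ -0.50336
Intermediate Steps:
x = -12 (x = -4*3 = -12)
(j + x*17)/(255 + 341) = (-96 - 12*17)/(255 + 341) = (-96 - 204)/596 = -300*1/596 = -75/149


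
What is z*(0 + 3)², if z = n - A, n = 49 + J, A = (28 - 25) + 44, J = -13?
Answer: -99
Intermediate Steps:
A = 47 (A = 3 + 44 = 47)
n = 36 (n = 49 - 13 = 36)
z = -11 (z = 36 - 1*47 = 36 - 47 = -11)
z*(0 + 3)² = -11*(0 + 3)² = -11*3² = -11*9 = -99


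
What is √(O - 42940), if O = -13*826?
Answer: I*√53678 ≈ 231.69*I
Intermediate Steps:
O = -10738
√(O - 42940) = √(-10738 - 42940) = √(-53678) = I*√53678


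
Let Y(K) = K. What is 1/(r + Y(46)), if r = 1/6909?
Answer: 6909/317815 ≈ 0.021739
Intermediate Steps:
r = 1/6909 ≈ 0.00014474
1/(r + Y(46)) = 1/(1/6909 + 46) = 1/(317815/6909) = 6909/317815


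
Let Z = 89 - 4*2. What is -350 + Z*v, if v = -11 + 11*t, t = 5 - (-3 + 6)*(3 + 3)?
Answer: -12824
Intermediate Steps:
Z = 81 (Z = 89 - 8 = 81)
t = -13 (t = 5 - 3*6 = 5 - 1*18 = 5 - 18 = -13)
v = -154 (v = -11 + 11*(-13) = -11 - 143 = -154)
-350 + Z*v = -350 + 81*(-154) = -350 - 12474 = -12824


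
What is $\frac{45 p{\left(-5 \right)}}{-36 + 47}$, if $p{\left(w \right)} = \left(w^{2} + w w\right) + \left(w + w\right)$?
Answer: $\frac{1800}{11} \approx 163.64$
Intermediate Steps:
$p{\left(w \right)} = 2 w + 2 w^{2}$ ($p{\left(w \right)} = \left(w^{2} + w^{2}\right) + 2 w = 2 w^{2} + 2 w = 2 w + 2 w^{2}$)
$\frac{45 p{\left(-5 \right)}}{-36 + 47} = \frac{45 \cdot 2 \left(-5\right) \left(1 - 5\right)}{-36 + 47} = \frac{45 \cdot 2 \left(-5\right) \left(-4\right)}{11} = 45 \cdot 40 \cdot \frac{1}{11} = 1800 \cdot \frac{1}{11} = \frac{1800}{11}$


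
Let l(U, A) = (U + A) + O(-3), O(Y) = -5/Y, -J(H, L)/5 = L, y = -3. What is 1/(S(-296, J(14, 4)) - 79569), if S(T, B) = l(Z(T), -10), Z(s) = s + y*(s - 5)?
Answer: -3/236911 ≈ -1.2663e-5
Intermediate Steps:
J(H, L) = -5*L
Z(s) = 15 - 2*s (Z(s) = s - 3*(s - 5) = s - 3*(-5 + s) = s + (15 - 3*s) = 15 - 2*s)
l(U, A) = 5/3 + A + U (l(U, A) = (U + A) - 5/(-3) = (A + U) - 5*(-1/3) = (A + U) + 5/3 = 5/3 + A + U)
S(T, B) = 20/3 - 2*T (S(T, B) = 5/3 - 10 + (15 - 2*T) = 20/3 - 2*T)
1/(S(-296, J(14, 4)) - 79569) = 1/((20/3 - 2*(-296)) - 79569) = 1/((20/3 + 592) - 79569) = 1/(1796/3 - 79569) = 1/(-236911/3) = -3/236911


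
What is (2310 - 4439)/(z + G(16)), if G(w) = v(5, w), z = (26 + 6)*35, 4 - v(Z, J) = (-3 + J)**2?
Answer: -2129/955 ≈ -2.2293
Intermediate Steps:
v(Z, J) = 4 - (-3 + J)**2
z = 1120 (z = 32*35 = 1120)
G(w) = 4 - (-3 + w)**2
(2310 - 4439)/(z + G(16)) = (2310 - 4439)/(1120 + (4 - (-3 + 16)**2)) = -2129/(1120 + (4 - 1*13**2)) = -2129/(1120 + (4 - 1*169)) = -2129/(1120 + (4 - 169)) = -2129/(1120 - 165) = -2129/955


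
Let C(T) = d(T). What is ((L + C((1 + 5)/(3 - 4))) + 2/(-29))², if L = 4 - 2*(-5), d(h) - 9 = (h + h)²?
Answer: 23435281/841 ≈ 27866.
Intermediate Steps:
d(h) = 9 + 4*h² (d(h) = 9 + (h + h)² = 9 + (2*h)² = 9 + 4*h²)
C(T) = 9 + 4*T²
L = 14 (L = 4 + 10 = 14)
((L + C((1 + 5)/(3 - 4))) + 2/(-29))² = ((14 + (9 + 4*((1 + 5)/(3 - 4))²)) + 2/(-29))² = ((14 + (9 + 4*(6/(-1))²)) + 2*(-1/29))² = ((14 + (9 + 4*(6*(-1))²)) - 2/29)² = ((14 + (9 + 4*(-6)²)) - 2/29)² = ((14 + (9 + 4*36)) - 2/29)² = ((14 + (9 + 144)) - 2/29)² = ((14 + 153) - 2/29)² = (167 - 2/29)² = (4841/29)² = 23435281/841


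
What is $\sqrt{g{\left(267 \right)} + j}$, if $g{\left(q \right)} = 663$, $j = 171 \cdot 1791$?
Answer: $2 \sqrt{76731} \approx 554.01$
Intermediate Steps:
$j = 306261$
$\sqrt{g{\left(267 \right)} + j} = \sqrt{663 + 306261} = \sqrt{306924} = 2 \sqrt{76731}$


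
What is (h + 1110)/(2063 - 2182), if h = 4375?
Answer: -5485/119 ≈ -46.092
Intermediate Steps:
(h + 1110)/(2063 - 2182) = (4375 + 1110)/(2063 - 2182) = 5485/(-119) = 5485*(-1/119) = -5485/119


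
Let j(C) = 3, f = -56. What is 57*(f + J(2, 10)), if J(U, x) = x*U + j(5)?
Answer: -1881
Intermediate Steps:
J(U, x) = 3 + U*x (J(U, x) = x*U + 3 = U*x + 3 = 3 + U*x)
57*(f + J(2, 10)) = 57*(-56 + (3 + 2*10)) = 57*(-56 + (3 + 20)) = 57*(-56 + 23) = 57*(-33) = -1881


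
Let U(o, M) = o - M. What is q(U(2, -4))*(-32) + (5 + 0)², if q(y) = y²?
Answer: -1127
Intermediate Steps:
q(U(2, -4))*(-32) + (5 + 0)² = (2 - 1*(-4))²*(-32) + (5 + 0)² = (2 + 4)²*(-32) + 5² = 6²*(-32) + 25 = 36*(-32) + 25 = -1152 + 25 = -1127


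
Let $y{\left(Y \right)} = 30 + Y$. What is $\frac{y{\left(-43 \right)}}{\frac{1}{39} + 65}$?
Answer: $- \frac{507}{2536} \approx -0.19992$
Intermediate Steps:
$\frac{y{\left(-43 \right)}}{\frac{1}{39} + 65} = \frac{30 - 43}{\frac{1}{39} + 65} = \frac{1}{\frac{1}{39} + 65} \left(-13\right) = \frac{1}{\frac{2536}{39}} \left(-13\right) = \frac{39}{2536} \left(-13\right) = - \frac{507}{2536}$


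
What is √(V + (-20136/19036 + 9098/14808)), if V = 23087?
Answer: √7165778846348201883/17617818 ≈ 151.94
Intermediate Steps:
√(V + (-20136/19036 + 9098/14808)) = √(23087 + (-20136/19036 + 9098/14808)) = √(23087 + (-20136*1/19036 + 9098*(1/14808))) = √(23087 + (-5034/4759 + 4549/7404)) = √(23087 - 15623045/35235636) = √(813469505287/35235636) = √7165778846348201883/17617818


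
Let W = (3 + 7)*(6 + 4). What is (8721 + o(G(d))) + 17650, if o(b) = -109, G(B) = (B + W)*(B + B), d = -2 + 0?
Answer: 26262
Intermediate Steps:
W = 100 (W = 10*10 = 100)
d = -2
G(B) = 2*B*(100 + B) (G(B) = (B + 100)*(B + B) = (100 + B)*(2*B) = 2*B*(100 + B))
(8721 + o(G(d))) + 17650 = (8721 - 109) + 17650 = 8612 + 17650 = 26262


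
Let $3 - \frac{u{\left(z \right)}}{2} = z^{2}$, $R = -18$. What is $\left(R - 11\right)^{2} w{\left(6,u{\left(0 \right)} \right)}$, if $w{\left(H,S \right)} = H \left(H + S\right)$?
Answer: $60552$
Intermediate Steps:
$u{\left(z \right)} = 6 - 2 z^{2}$
$\left(R - 11\right)^{2} w{\left(6,u{\left(0 \right)} \right)} = \left(-18 - 11\right)^{2} \cdot 6 \left(6 + \left(6 - 2 \cdot 0^{2}\right)\right) = \left(-29\right)^{2} \cdot 6 \left(6 + \left(6 - 0\right)\right) = 841 \cdot 6 \left(6 + \left(6 + 0\right)\right) = 841 \cdot 6 \left(6 + 6\right) = 841 \cdot 6 \cdot 12 = 841 \cdot 72 = 60552$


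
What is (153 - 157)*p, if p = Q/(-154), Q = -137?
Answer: -274/77 ≈ -3.5584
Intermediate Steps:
p = 137/154 (p = -137/(-154) = -137*(-1/154) = 137/154 ≈ 0.88961)
(153 - 157)*p = (153 - 157)*(137/154) = -4*137/154 = -274/77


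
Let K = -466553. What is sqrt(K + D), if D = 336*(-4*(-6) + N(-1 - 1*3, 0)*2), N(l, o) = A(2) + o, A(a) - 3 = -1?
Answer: 13*I*sqrt(2705) ≈ 676.13*I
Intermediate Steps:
A(a) = 2 (A(a) = 3 - 1 = 2)
N(l, o) = 2 + o
D = 9408 (D = 336*(-4*(-6) + (2 + 0)*2) = 336*(24 + 2*2) = 336*(24 + 4) = 336*28 = 9408)
sqrt(K + D) = sqrt(-466553 + 9408) = sqrt(-457145) = 13*I*sqrt(2705)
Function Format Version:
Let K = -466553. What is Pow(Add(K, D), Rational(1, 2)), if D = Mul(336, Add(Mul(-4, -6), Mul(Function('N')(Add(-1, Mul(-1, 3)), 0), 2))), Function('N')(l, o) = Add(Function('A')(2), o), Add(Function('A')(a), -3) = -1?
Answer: Mul(13, I, Pow(2705, Rational(1, 2))) ≈ Mul(676.13, I)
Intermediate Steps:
Function('A')(a) = 2 (Function('A')(a) = Add(3, -1) = 2)
Function('N')(l, o) = Add(2, o)
D = 9408 (D = Mul(336, Add(Mul(-4, -6), Mul(Add(2, 0), 2))) = Mul(336, Add(24, Mul(2, 2))) = Mul(336, Add(24, 4)) = Mul(336, 28) = 9408)
Pow(Add(K, D), Rational(1, 2)) = Pow(Add(-466553, 9408), Rational(1, 2)) = Pow(-457145, Rational(1, 2)) = Mul(13, I, Pow(2705, Rational(1, 2)))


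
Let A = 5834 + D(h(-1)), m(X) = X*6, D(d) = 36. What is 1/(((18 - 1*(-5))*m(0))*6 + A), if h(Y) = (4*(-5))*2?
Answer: 1/5870 ≈ 0.00017036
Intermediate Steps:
h(Y) = -40 (h(Y) = -20*2 = -40)
m(X) = 6*X
A = 5870 (A = 5834 + 36 = 5870)
1/(((18 - 1*(-5))*m(0))*6 + A) = 1/(((18 - 1*(-5))*(6*0))*6 + 5870) = 1/(((18 + 5)*0)*6 + 5870) = 1/((23*0)*6 + 5870) = 1/(0*6 + 5870) = 1/(0 + 5870) = 1/5870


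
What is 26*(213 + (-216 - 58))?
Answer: -1586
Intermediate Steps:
26*(213 + (-216 - 58)) = 26*(213 - 274) = 26*(-61) = -1586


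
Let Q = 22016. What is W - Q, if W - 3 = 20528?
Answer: -1485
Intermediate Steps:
W = 20531 (W = 3 + 20528 = 20531)
W - Q = 20531 - 1*22016 = 20531 - 22016 = -1485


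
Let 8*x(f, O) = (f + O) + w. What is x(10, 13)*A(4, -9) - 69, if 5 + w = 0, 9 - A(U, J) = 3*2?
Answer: -249/4 ≈ -62.250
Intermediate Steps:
A(U, J) = 3 (A(U, J) = 9 - 3*2 = 9 - 1*6 = 9 - 6 = 3)
w = -5 (w = -5 + 0 = -5)
x(f, O) = -5/8 + O/8 + f/8 (x(f, O) = ((f + O) - 5)/8 = ((O + f) - 5)/8 = (-5 + O + f)/8 = -5/8 + O/8 + f/8)
x(10, 13)*A(4, -9) - 69 = (-5/8 + (⅛)*13 + (⅛)*10)*3 - 69 = (-5/8 + 13/8 + 5/4)*3 - 69 = (9/4)*3 - 69 = 27/4 - 69 = -249/4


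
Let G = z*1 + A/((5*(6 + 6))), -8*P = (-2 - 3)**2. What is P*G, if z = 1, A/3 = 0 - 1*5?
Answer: -75/32 ≈ -2.3438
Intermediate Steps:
A = -15 (A = 3*(0 - 1*5) = 3*(0 - 5) = 3*(-5) = -15)
P = -25/8 (P = -(-2 - 3)**2/8 = -1/8*(-5)**2 = -1/8*25 = -25/8 ≈ -3.1250)
G = 3/4 (G = 1*1 - 15*1/(5*(6 + 6)) = 1 - 15/(5*12) = 1 - 15/60 = 1 - 15*1/60 = 1 - 1/4 = 3/4 ≈ 0.75000)
P*G = -25/8*3/4 = -75/32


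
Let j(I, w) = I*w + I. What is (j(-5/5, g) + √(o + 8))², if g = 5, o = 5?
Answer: (-6 + √13)² ≈ 5.7334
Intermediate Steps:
j(I, w) = I + I*w
(j(-5/5, g) + √(o + 8))² = ((-5/5)*(1 + 5) + √(5 + 8))² = (-5*⅕*6 + √13)² = (-1*6 + √13)² = (-6 + √13)²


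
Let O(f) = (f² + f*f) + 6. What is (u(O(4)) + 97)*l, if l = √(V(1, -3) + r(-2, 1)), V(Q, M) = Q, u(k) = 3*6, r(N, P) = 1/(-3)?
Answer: 115*√6/3 ≈ 93.897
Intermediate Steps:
r(N, P) = -⅓
O(f) = 6 + 2*f² (O(f) = (f² + f²) + 6 = 2*f² + 6 = 6 + 2*f²)
u(k) = 18
l = √6/3 (l = √(1 - ⅓) = √(⅔) = √6/3 ≈ 0.81650)
(u(O(4)) + 97)*l = (18 + 97)*(√6/3) = 115*(√6/3) = 115*√6/3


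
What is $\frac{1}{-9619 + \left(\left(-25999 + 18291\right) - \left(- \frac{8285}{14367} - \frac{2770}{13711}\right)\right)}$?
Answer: $- \frac{196985937}{3413021938174} \approx -5.7716 \cdot 10^{-5}$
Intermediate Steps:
$\frac{1}{-9619 + \left(\left(-25999 + 18291\right) - \left(- \frac{8285}{14367} - \frac{2770}{13711}\right)\right)} = \frac{1}{-9619 - \frac{1518214210171}{196985937}} = \frac{1}{- \frac{3413021938174}{196985937}} = - \frac{196985937}{3413021938174}$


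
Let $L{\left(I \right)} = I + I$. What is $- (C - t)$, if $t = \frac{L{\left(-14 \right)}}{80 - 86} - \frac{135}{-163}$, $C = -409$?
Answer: $\frac{202688}{489} \approx 414.5$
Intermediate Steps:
$L{\left(I \right)} = 2 I$
$t = \frac{2687}{489}$ ($t = \frac{2 \left(-14\right)}{80 - 86} - \frac{135}{-163} = - \frac{28}{80 - 86} - - \frac{135}{163} = - \frac{28}{-6} + \frac{135}{163} = \left(-28\right) \left(- \frac{1}{6}\right) + \frac{135}{163} = \frac{14}{3} + \frac{135}{163} = \frac{2687}{489} \approx 5.4949$)
$- (C - t) = - (-409 - \frac{2687}{489}) = \left(-1\right) \left(- \frac{202688}{489}\right) = \frac{202688}{489}$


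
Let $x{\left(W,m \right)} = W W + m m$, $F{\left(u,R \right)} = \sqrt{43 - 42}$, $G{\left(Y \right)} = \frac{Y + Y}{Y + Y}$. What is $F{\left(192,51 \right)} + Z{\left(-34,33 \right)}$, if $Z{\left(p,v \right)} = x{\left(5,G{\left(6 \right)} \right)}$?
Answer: $27$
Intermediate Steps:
$G{\left(Y \right)} = 1$ ($G{\left(Y \right)} = \frac{2 Y}{2 Y} = 2 Y \frac{1}{2 Y} = 1$)
$F{\left(u,R \right)} = 1$ ($F{\left(u,R \right)} = \sqrt{1} = 1$)
$x{\left(W,m \right)} = W^{2} + m^{2}$
$Z{\left(p,v \right)} = 26$ ($Z{\left(p,v \right)} = 5^{2} + 1^{2} = 25 + 1 = 26$)
$F{\left(192,51 \right)} + Z{\left(-34,33 \right)} = 1 + 26 = 27$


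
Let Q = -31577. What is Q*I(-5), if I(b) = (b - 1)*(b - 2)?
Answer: -1326234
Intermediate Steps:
I(b) = (-1 + b)*(-2 + b)
Q*I(-5) = -31577*(2 + (-5)**2 - 3*(-5)) = -31577*(2 + 25 + 15) = -31577*42 = -1326234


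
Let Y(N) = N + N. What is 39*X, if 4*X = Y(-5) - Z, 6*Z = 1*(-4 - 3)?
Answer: -689/8 ≈ -86.125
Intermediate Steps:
Y(N) = 2*N
Z = -7/6 (Z = (1*(-4 - 3))/6 = (1*(-7))/6 = (⅙)*(-7) = -7/6 ≈ -1.1667)
X = -53/24 (X = (2*(-5) - 1*(-7/6))/4 = (-10 + 7/6)/4 = (¼)*(-53/6) = -53/24 ≈ -2.2083)
39*X = 39*(-53/24) = -689/8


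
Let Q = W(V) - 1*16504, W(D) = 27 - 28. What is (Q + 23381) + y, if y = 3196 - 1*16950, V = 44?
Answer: -6878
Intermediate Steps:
y = -13754 (y = 3196 - 16950 = -13754)
W(D) = -1
Q = -16505 (Q = -1 - 1*16504 = -1 - 16504 = -16505)
(Q + 23381) + y = (-16505 + 23381) - 13754 = 6876 - 13754 = -6878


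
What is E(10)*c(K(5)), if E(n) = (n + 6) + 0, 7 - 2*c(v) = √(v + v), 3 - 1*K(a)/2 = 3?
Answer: 56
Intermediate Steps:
K(a) = 0 (K(a) = 6 - 2*3 = 6 - 6 = 0)
c(v) = 7/2 - √2*√v/2 (c(v) = 7/2 - √(v + v)/2 = 7/2 - √2*√v/2)
E(n) = 6 + n (E(n) = (6 + n) + 0 = 6 + n)
E(10)*c(K(5)) = (6 + 10)*(7/2 - √2*√0/2) = 16*(7/2 - ½*√2*0) = 16*(7/2 + 0) = 16*(7/2) = 56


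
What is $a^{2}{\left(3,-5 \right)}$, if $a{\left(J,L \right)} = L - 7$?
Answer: $144$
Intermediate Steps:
$a{\left(J,L \right)} = -7 + L$
$a^{2}{\left(3,-5 \right)} = \left(-7 - 5\right)^{2} = \left(-12\right)^{2} = 144$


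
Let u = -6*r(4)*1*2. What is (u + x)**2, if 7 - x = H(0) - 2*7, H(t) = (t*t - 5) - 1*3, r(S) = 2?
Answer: 25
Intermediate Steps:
H(t) = -8 + t**2 (H(t) = (t**2 - 5) - 3 = (-5 + t**2) - 3 = -8 + t**2)
u = -24 (u = -6*2*1*2 = -12*2 = -6*4 = -24)
x = 29 (x = 7 - ((-8 + 0**2) - 2*7) = 7 - ((-8 + 0) - 14) = 7 - (-8 - 14) = 7 - 1*(-22) = 7 + 22 = 29)
(u + x)**2 = (-24 + 29)**2 = 5**2 = 25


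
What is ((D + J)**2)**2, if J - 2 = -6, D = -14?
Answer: 104976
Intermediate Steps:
J = -4 (J = 2 - 6 = -4)
((D + J)**2)**2 = ((-14 - 4)**2)**2 = ((-18)**2)**2 = 324**2 = 104976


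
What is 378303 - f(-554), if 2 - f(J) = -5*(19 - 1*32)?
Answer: 378366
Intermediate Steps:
f(J) = -63 (f(J) = 2 - (-5)*(19 - 1*32) = 2 - (-5)*(19 - 32) = 2 - (-5)*(-13) = 2 - 1*65 = 2 - 65 = -63)
378303 - f(-554) = 378303 - 1*(-63) = 378303 + 63 = 378366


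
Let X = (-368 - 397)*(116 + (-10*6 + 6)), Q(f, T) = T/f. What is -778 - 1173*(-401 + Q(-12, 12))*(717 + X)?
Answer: -22027329076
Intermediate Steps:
X = -47430 (X = -765*(116 + (-60 + 6)) = -765*(116 - 54) = -765*62 = -47430)
-778 - 1173*(-401 + Q(-12, 12))*(717 + X) = -778 - 1173*(-401 + 12/(-12))*(717 - 47430) = -778 - 1173*(-401 + 12*(-1/12))*(-46713) = -778 - 1173*(-401 - 1)*(-46713) = -778 - (-471546)*(-46713) = -778 - 1173*18778626 = -778 - 22027328298 = -22027329076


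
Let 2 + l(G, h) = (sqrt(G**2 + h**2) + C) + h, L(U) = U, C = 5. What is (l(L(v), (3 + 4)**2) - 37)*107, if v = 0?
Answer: 6848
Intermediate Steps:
l(G, h) = 3 + h + sqrt(G**2 + h**2) (l(G, h) = -2 + ((sqrt(G**2 + h**2) + 5) + h) = -2 + ((5 + sqrt(G**2 + h**2)) + h) = -2 + (5 + h + sqrt(G**2 + h**2)) = 3 + h + sqrt(G**2 + h**2))
(l(L(v), (3 + 4)**2) - 37)*107 = ((3 + (3 + 4)**2 + sqrt(0**2 + ((3 + 4)**2)**2)) - 37)*107 = ((3 + 7**2 + sqrt(0 + (7**2)**2)) - 37)*107 = ((3 + 49 + sqrt(0 + 49**2)) - 37)*107 = ((3 + 49 + sqrt(0 + 2401)) - 37)*107 = ((3 + 49 + sqrt(2401)) - 37)*107 = ((3 + 49 + 49) - 37)*107 = (101 - 37)*107 = 64*107 = 6848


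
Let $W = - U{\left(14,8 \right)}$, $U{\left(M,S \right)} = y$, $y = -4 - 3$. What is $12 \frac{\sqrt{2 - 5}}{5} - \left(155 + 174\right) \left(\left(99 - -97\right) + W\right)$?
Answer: $-66787 + \frac{12 i \sqrt{3}}{5} \approx -66787.0 + 4.1569 i$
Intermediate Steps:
$y = -7$
$U{\left(M,S \right)} = -7$
$W = 7$ ($W = \left(-1\right) \left(-7\right) = 7$)
$12 \frac{\sqrt{2 - 5}}{5} - \left(155 + 174\right) \left(\left(99 - -97\right) + W\right) = 12 \frac{\sqrt{2 - 5}}{5} - \left(155 + 174\right) \left(\left(99 - -97\right) + 7\right) = 12 \sqrt{-3} \cdot \frac{1}{5} - 329 \left(\left(99 + 97\right) + 7\right) = 12 i \sqrt{3} \cdot \frac{1}{5} - 329 \left(196 + 7\right) = 12 \frac{i \sqrt{3}}{5} - 329 \cdot 203 = \frac{12 i \sqrt{3}}{5} - 66787 = -66787 + \frac{12 i \sqrt{3}}{5}$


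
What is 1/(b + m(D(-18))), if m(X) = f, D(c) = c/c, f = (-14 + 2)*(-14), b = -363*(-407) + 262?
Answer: 1/148171 ≈ 6.7490e-6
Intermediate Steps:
b = 148003 (b = 147741 + 262 = 148003)
f = 168 (f = -12*(-14) = 168)
D(c) = 1
m(X) = 168
1/(b + m(D(-18))) = 1/(148003 + 168) = 1/148171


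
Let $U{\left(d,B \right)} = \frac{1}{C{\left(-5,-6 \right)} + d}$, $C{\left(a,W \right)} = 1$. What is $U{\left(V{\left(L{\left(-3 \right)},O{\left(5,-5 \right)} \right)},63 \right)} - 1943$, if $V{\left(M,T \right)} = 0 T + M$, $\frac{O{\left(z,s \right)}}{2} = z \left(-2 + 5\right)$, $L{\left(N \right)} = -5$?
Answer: $- \frac{7773}{4} \approx -1943.3$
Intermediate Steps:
$O{\left(z,s \right)} = 6 z$ ($O{\left(z,s \right)} = 2 z \left(-2 + 5\right) = 2 z 3 = 2 \cdot 3 z = 6 z$)
$V{\left(M,T \right)} = M$ ($V{\left(M,T \right)} = 0 + M = M$)
$U{\left(d,B \right)} = \frac{1}{1 + d}$
$U{\left(V{\left(L{\left(-3 \right)},O{\left(5,-5 \right)} \right)},63 \right)} - 1943 = \frac{1}{1 - 5} - 1943 = \frac{1}{-4} - 1943 = - \frac{1}{4} - 1943 = - \frac{7773}{4}$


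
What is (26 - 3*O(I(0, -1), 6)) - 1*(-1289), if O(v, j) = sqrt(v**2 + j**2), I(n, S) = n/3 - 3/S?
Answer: 1315 - 9*sqrt(5) ≈ 1294.9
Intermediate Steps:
I(n, S) = -3/S + n/3 (I(n, S) = n*(1/3) - 3/S = n/3 - 3/S = -3/S + n/3)
O(v, j) = sqrt(j**2 + v**2)
(26 - 3*O(I(0, -1), 6)) - 1*(-1289) = (26 - 3*sqrt(6**2 + (-3/(-1) + (1/3)*0)**2)) - 1*(-1289) = (26 - 3*sqrt(36 + (-3*(-1) + 0)**2)) + 1289 = (26 - 3*sqrt(36 + (3 + 0)**2)) + 1289 = (26 - 3*sqrt(36 + 3**2)) + 1289 = (26 - 3*sqrt(36 + 9)) + 1289 = (26 - 9*sqrt(5)) + 1289 = 1315 - 9*sqrt(5)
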